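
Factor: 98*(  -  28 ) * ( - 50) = 2^4 * 5^2 * 7^3 = 137200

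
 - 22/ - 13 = 22/13 = 1.69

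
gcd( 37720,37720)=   37720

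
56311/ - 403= -56311/403 = -139.73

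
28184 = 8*3523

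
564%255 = 54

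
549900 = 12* 45825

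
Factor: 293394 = 2^1*3^1*107^1*457^1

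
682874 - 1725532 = -1042658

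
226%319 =226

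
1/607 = 1/607 = 0.00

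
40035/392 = 102 + 51/392 = 102.13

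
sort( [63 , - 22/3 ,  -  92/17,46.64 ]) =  [-22/3,  -  92/17,46.64,63 ]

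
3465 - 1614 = 1851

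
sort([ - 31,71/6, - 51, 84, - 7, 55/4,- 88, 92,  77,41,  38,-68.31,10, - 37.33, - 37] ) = [ - 88, - 68.31, - 51, - 37.33, - 37 , - 31, - 7, 10,71/6, 55/4, 38, 41,77, 84, 92]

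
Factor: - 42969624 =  - 2^3 * 3^1*1790401^1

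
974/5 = 194 + 4/5 = 194.80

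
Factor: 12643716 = 2^2*3^1*17^1*61979^1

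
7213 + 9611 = 16824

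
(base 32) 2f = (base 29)2L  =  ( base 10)79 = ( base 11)72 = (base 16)4f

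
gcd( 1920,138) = 6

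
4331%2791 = 1540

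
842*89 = 74938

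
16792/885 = 16792/885 = 18.97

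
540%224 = 92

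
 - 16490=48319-64809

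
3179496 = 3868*822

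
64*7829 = 501056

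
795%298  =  199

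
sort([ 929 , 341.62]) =[ 341.62,929 ]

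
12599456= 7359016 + 5240440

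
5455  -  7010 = - 1555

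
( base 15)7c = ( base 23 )52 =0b1110101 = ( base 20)5h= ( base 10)117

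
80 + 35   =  115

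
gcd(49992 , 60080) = 8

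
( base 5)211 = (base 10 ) 56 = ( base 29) 1r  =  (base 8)70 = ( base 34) 1M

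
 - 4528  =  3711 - 8239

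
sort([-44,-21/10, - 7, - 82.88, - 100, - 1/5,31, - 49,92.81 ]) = [ - 100, - 82.88, - 49, - 44, - 7, - 21/10, - 1/5, 31,92.81 ] 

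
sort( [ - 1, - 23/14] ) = [-23/14 , - 1 ]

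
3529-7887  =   - 4358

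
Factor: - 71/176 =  - 2^( - 4)*11^(-1) * 71^1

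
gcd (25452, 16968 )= 8484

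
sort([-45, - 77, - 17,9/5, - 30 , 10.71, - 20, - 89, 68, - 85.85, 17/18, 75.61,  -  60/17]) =[ - 89, - 85.85, - 77,  -  45, - 30, - 20, - 17,-60/17,17/18,9/5, 10.71, 68, 75.61]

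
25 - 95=  -  70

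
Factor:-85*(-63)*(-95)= -508725 = - 3^2 *5^2*7^1*17^1*19^1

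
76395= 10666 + 65729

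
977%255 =212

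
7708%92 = 72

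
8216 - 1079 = 7137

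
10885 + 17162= 28047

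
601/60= 601/60 = 10.02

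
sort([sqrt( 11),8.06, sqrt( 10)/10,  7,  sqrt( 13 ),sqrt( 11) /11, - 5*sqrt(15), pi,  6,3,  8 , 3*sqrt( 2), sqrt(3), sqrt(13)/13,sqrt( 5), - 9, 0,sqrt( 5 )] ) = [ - 5*sqrt(15),-9,0,sqrt(13)/13, sqrt ( 11 ) /11 , sqrt( 10 )/10,  sqrt( 3),sqrt(5),sqrt(5),3, pi, sqrt( 11),sqrt( 13 ), 3*sqrt( 2),6, 7,8,  8.06] 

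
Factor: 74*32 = 2368=2^6*37^1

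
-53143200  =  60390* ( - 880 )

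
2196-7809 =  - 5613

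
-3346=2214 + -5560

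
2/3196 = 1/1598 = 0.00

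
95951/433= 221 +258/433 = 221.60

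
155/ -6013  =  -155/6013 = -0.03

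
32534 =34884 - 2350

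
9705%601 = 89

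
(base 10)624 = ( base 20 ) 1B4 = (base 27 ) n3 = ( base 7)1551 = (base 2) 1001110000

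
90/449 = 90/449  =  0.20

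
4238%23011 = 4238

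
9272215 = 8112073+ 1160142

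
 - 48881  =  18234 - 67115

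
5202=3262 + 1940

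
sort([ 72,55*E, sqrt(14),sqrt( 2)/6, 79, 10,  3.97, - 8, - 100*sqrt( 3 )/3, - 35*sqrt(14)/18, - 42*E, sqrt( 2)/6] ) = [  -  42*E, - 100 * sqrt( 3)/3 , -8, - 35*sqrt( 14 )/18, sqrt( 2 )/6,sqrt( 2 ) /6, sqrt( 14 ),3.97, 10,72, 79, 55*E] 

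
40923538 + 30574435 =71497973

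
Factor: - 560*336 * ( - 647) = 2^8*3^1*5^1*7^2*647^1 = 121739520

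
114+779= 893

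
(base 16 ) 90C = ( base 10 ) 2316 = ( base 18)72c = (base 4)210030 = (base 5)33231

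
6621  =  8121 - 1500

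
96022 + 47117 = 143139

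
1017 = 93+924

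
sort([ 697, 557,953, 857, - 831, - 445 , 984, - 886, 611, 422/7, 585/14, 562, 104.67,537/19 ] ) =[  -  886,- 831, - 445, 537/19 , 585/14, 422/7, 104.67,557,  562,611,697,  857,953, 984 ] 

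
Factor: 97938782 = 2^1*48969391^1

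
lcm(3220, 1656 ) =57960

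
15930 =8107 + 7823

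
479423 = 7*68489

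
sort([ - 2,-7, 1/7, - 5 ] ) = [-7, - 5,-2,1/7]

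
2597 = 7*371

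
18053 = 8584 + 9469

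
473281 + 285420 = 758701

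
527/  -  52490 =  - 1+51963/52490 = - 0.01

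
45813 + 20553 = 66366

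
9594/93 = 103 + 5/31 = 103.16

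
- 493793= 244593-738386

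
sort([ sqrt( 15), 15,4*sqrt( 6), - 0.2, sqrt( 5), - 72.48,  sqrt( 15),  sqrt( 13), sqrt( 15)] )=[-72.48,- 0.2,sqrt( 5),sqrt(13),sqrt( 15),sqrt(15), sqrt( 15), 4 * sqrt(  6), 15]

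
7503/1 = 7503 = 7503.00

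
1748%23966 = 1748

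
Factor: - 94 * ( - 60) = 2^3 * 3^1*5^1*47^1 = 5640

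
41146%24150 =16996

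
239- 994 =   -  755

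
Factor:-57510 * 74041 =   -  4258097910=- 2^1*3^4 *5^1*11^1*53^1*71^1 * 127^1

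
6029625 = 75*80395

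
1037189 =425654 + 611535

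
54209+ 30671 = 84880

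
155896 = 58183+97713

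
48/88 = 6/11 = 0.55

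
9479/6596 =1+2883/6596= 1.44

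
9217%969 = 496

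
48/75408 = 1/1571 = 0.00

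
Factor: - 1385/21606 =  - 2^( - 1)*3^ ( - 1 ) * 5^1 * 13^( - 1) = -5/78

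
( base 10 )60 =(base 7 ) 114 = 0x3C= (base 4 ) 330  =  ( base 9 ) 66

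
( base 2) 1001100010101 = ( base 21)b1d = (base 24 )8bd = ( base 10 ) 4885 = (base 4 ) 1030111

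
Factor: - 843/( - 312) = 2^( - 3)*13^( - 1) * 281^1 = 281/104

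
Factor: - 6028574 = -2^1 * 17^1* 281^1*631^1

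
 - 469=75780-76249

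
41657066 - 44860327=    - 3203261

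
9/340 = 9/340= 0.03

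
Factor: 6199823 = 7^2*29^1*4363^1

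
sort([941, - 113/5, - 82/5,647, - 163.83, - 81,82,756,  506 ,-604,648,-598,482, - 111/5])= [ - 604, - 598,  -  163.83, - 81, - 113/5, - 111/5, - 82/5,82, 482,506,647,648,  756,941] 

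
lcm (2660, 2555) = 194180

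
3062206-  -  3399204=6461410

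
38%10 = 8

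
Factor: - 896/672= - 4/3  =  - 2^2 *3^( - 1) 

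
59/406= 59/406=0.15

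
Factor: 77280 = 2^5*3^1 * 5^1*7^1*23^1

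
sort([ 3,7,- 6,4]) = [ - 6, 3,4, 7]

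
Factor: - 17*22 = -2^1 * 11^1*17^1 = -374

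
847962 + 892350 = 1740312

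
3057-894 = 2163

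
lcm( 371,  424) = 2968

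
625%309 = 7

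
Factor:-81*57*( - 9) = 3^7*19^1  =  41553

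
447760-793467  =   - 345707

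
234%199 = 35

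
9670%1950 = 1870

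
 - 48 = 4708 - 4756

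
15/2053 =15/2053 = 0.01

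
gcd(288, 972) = 36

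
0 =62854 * 0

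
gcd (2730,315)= 105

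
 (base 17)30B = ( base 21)1KH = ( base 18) 2ce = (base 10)878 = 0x36E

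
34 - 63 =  - 29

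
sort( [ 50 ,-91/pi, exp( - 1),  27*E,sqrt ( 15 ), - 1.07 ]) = [ - 91/pi , - 1.07, exp( - 1),  sqrt( 15),50,27*E]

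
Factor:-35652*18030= - 2^3*3^2*5^1*601^1*2971^1= - 642805560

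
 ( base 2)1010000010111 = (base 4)1100113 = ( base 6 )35451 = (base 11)3956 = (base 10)5143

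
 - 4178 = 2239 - 6417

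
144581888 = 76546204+68035684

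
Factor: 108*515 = 2^2*3^3*5^1*103^1 =55620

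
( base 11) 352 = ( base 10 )420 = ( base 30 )e0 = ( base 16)1a4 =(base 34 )cc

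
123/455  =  123/455 = 0.27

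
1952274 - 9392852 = -7440578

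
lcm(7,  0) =0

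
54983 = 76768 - 21785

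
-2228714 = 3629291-5858005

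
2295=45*51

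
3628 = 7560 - 3932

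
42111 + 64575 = 106686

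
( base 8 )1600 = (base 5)12041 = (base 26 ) 18C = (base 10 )896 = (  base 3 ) 1020012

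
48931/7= 6990 + 1/7=6990.14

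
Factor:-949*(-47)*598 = 2^1*13^2*23^1*47^1*73^1  =  26672594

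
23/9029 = 23/9029 = 0.00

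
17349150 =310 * 55965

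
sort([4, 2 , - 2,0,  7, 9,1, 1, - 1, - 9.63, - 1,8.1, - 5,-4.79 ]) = [  -  9.63, - 5, - 4.79, - 2, - 1, - 1 , 0, 1, 1, 2,4, 7,8.1,  9] 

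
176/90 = 1+43/45  =  1.96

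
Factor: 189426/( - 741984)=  - 241/944 = - 2^( - 4 )*59^( - 1)*241^1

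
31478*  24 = 755472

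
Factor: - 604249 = - 604249^1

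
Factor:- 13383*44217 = -591756111 =- 3^4 *17^3*1487^1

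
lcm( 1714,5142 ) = 5142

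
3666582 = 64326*57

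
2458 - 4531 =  - 2073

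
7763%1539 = 68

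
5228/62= 84 + 10/31 = 84.32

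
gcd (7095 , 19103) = 1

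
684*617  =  422028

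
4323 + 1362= 5685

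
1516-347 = 1169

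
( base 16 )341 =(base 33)p8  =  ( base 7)2300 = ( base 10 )833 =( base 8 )1501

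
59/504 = 59/504= 0.12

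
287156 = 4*71789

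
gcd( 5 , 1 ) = 1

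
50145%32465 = 17680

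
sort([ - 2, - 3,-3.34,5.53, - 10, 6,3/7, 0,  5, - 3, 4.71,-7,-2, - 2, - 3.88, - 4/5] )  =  [- 10,-7, - 3.88,-3.34, - 3, - 3, -2,  -  2,-2, - 4/5 , 0, 3/7, 4.71,5,  5.53, 6]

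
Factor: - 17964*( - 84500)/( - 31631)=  - 2^4*3^2*5^3*13^2*47^( - 1)*499^1  *673^ ( - 1 ) = - 1517958000/31631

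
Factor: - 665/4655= -1/7 = -7^( - 1 )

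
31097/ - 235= - 133 + 158/235= - 132.33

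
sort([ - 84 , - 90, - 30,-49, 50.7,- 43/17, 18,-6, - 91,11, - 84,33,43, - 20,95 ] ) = [ - 91, - 90, - 84,-84, - 49, - 30,-20, - 6, -43/17,11,18,33,43, 50.7,95 ]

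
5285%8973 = 5285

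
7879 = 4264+3615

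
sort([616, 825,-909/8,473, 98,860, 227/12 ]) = [ -909/8, 227/12,98, 473,  616,825,860 ] 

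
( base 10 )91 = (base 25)3g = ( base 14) 67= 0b1011011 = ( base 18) 51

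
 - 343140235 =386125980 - 729266215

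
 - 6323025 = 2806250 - 9129275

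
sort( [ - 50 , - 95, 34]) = [ - 95, - 50, 34]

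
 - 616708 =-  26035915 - -25419207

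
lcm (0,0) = 0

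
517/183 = 517/183 = 2.83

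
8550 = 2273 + 6277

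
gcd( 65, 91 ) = 13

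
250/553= 250/553=0.45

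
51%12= 3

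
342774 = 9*38086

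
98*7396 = 724808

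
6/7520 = 3/3760= 0.00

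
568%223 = 122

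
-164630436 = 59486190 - 224116626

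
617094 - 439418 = 177676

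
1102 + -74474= - 73372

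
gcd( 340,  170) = 170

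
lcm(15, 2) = 30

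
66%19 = 9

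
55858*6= 335148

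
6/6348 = 1/1058 = 0.00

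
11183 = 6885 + 4298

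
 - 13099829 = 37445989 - 50545818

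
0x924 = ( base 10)2340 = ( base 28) 2rg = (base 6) 14500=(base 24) 41C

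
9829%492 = 481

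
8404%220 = 44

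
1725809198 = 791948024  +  933861174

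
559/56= 9 + 55/56 = 9.98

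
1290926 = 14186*91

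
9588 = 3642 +5946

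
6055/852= 6055/852 = 7.11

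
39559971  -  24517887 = 15042084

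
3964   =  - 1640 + 5604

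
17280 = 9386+7894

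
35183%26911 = 8272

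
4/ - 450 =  - 2/225= - 0.01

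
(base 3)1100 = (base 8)44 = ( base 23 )1D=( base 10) 36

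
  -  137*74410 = - 10194170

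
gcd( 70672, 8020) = 4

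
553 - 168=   385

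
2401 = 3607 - 1206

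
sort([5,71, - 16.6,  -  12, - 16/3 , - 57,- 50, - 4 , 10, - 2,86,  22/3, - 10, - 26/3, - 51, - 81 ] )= [ - 81, - 57, - 51, - 50, - 16.6, - 12, - 10, - 26/3, - 16/3  , - 4,-2, 5,22/3, 10, 71,86 ]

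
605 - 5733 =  - 5128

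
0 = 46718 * 0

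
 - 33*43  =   - 1419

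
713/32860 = 23/1060 = 0.02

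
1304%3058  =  1304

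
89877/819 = 29959/273  =  109.74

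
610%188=46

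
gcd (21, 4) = 1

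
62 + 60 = 122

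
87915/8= 87915/8 = 10989.38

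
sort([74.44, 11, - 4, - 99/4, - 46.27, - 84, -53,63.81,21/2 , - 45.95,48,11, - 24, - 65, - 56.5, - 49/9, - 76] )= [ - 84, - 76, - 65, - 56.5, - 53,-46.27  , - 45.95,  -  99/4, - 24, - 49/9, - 4 , 21/2,11,  11,  48,63.81,74.44 ] 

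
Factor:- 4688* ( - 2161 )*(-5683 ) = -2^4*293^1*2161^1*5683^1= - 57573154544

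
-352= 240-592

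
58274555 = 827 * 70465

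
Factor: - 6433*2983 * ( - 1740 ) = 2^2 *3^1*5^1*7^1 * 19^1*29^1*157^1*919^1 = 33389971860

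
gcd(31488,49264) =16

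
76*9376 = 712576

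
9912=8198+1714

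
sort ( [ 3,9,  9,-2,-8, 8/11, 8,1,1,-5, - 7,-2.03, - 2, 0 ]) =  [ - 8, - 7,-5,-2.03, - 2, - 2,0,  8/11,1,1,3,  8,9, 9 ]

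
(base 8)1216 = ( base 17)248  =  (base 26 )P4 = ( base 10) 654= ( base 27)O6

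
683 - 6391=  - 5708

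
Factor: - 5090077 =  - 5090077^1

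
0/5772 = 0 =0.00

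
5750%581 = 521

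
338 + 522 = 860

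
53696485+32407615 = 86104100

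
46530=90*517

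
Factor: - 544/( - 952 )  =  2^2*7^ ( - 1 )=4/7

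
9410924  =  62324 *151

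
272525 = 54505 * 5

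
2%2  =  0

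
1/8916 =1/8916 =0.00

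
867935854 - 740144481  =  127791373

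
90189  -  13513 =76676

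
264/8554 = 132/4277 = 0.03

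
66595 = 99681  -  33086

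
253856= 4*63464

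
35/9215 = 7/1843 = 0.00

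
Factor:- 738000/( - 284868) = 2^2*5^3*193^ (-1) =500/193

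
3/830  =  3/830 = 0.00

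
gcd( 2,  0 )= 2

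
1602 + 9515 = 11117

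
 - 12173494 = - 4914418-7259076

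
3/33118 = 3/33118 = 0.00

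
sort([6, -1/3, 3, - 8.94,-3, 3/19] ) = [ - 8.94, - 3,  -  1/3, 3/19, 3,6 ]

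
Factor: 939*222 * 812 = 2^3 * 3^2 * 7^1*29^1*37^1*313^1 = 169267896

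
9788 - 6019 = 3769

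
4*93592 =374368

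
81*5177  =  419337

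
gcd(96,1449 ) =3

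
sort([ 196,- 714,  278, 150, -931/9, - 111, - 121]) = [ - 714, - 121, - 111,-931/9, 150, 196, 278]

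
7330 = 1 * 7330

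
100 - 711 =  - 611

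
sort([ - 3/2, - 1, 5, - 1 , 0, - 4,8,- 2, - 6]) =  [ - 6, - 4, - 2, - 3/2, - 1 , - 1, 0 , 5, 8]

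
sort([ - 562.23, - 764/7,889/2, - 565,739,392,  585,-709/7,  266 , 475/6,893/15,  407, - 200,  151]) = [ - 565, - 562.23, - 200, - 764/7, - 709/7,  893/15, 475/6,151, 266,  392,407,  889/2, 585, 739 ] 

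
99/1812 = 33/604 = 0.05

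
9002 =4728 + 4274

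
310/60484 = 155/30242 = 0.01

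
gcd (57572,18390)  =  2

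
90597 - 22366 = 68231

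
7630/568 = 13 + 123/284=13.43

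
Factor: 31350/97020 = 2^( -1 ) * 3^( - 1 )*5^1* 7^(-2)*19^1 = 95/294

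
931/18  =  931/18=51.72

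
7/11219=7/11219  =  0.00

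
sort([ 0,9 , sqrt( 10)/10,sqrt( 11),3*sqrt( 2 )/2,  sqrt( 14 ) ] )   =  [0, sqrt( 10) /10,3*sqrt ( 2 )/2,sqrt(11 ),sqrt( 14 ),  9]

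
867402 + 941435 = 1808837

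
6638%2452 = 1734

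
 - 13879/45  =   - 13879/45 = - 308.42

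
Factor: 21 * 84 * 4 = 7056  =  2^4*3^2*7^2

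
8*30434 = 243472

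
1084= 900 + 184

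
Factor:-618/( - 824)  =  2^ ( - 2)*3^1= 3/4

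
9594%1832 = 434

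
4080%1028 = 996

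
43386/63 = 688 + 2/3 = 688.67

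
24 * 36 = 864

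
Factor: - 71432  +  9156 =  - 62276 = -  2^2*15569^1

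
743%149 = 147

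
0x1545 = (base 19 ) F1B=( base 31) 5kk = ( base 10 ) 5445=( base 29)6DM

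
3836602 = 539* 7118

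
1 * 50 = 50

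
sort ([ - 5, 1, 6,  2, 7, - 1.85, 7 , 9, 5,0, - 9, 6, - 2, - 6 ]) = [ - 9 , - 6 ,- 5 , - 2, - 1.85, 0,  1 , 2, 5 , 6,6,7,7, 9 ] 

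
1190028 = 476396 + 713632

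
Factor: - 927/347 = -3^2 * 103^1*347^( - 1)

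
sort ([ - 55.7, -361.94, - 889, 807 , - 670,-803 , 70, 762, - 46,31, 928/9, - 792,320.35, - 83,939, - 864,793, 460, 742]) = [ - 889, - 864,-803, - 792,-670,  -  361.94, - 83, - 55.7,-46,31, 70,928/9,320.35,  460 , 742, 762,  793,807,  939]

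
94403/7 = 94403/7 = 13486.14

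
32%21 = 11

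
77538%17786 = 6394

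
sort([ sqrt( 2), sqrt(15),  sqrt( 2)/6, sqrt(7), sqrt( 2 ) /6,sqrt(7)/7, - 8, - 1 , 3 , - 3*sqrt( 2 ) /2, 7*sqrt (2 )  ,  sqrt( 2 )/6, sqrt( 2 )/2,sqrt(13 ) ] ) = [-8,-3*sqrt( 2 )/2, - 1, sqrt ( 2)/6, sqrt(2) /6, sqrt( 2 )/6,sqrt(7 ) /7, sqrt( 2)/2, sqrt( 2),sqrt( 7), 3, sqrt( 13), sqrt(15 ),7*sqrt (2 ) ]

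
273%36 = 21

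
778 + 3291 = 4069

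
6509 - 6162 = 347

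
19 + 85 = 104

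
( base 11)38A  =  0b111001101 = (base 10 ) 461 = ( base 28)gd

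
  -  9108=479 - 9587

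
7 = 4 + 3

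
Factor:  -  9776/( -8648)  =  26/23 = 2^1*13^1 * 23^(-1) 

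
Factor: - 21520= -2^4* 5^1*269^1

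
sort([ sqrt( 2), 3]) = [sqrt(2), 3]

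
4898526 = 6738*727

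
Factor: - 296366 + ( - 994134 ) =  - 2^2*5^3*29^1*89^1  =  - 1290500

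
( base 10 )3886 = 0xF2E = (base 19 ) aea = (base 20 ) 9E6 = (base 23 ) 77m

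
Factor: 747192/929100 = 2^1*5^(  -  2)*19^( - 1 )*191^1 = 382/475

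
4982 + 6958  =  11940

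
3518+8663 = 12181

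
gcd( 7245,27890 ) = 5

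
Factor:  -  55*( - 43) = 5^1*11^1*43^1=2365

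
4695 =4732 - 37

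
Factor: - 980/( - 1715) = 4/7 = 2^2*7^ ( - 1) 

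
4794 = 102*47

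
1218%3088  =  1218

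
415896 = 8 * 51987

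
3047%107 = 51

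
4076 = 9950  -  5874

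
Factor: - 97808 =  - 2^4*6113^1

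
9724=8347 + 1377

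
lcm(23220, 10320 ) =92880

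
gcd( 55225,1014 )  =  1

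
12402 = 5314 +7088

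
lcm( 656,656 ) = 656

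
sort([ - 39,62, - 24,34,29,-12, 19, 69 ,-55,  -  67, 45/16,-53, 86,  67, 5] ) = [ - 67, - 55, - 53 , - 39,-24, - 12,45/16,5, 19, 29, 34,62, 67,69,86 ] 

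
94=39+55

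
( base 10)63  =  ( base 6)143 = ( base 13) 4b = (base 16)3F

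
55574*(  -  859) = - 47738066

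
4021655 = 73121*55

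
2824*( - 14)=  - 39536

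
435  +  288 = 723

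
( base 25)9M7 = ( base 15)1C72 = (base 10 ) 6182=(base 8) 14046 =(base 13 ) 2A77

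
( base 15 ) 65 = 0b1011111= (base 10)95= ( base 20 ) 4F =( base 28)3B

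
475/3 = 158 + 1/3 = 158.33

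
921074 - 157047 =764027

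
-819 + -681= -1500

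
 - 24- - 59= 35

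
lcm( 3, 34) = 102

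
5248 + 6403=11651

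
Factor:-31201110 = -2^1*3^2*5^1* 23^1*15073^1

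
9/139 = 9/139  =  0.06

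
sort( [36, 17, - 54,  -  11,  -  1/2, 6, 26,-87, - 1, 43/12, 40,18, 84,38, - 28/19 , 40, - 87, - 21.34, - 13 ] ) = [ - 87, - 87, - 54, - 21.34,-13, - 11, - 28/19, - 1, - 1/2, 43/12, 6,  17, 18, 26,36 , 38, 40, 40, 84 ] 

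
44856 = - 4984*( - 9 )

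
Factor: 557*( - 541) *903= - 3^1*7^1*43^1*541^1*557^1 = - 272107311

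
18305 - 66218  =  -47913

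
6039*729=4402431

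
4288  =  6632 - 2344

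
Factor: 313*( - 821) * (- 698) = 179367154 = 2^1*313^1*349^1 *821^1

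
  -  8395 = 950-9345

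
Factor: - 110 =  - 2^1*5^1*11^1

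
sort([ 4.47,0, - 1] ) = [ - 1 , 0,4.47 ]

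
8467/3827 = 2+813/3827 = 2.21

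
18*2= 36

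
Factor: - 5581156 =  - 2^2  *  7^1*47^1*4241^1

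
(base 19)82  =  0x9a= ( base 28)5E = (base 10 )154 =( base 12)10A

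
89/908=89/908 = 0.10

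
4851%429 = 132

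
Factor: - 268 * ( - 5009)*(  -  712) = - 955797344 = -2^5*67^1*89^1 * 5009^1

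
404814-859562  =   - 454748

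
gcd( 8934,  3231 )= 3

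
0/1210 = 0 = 0.00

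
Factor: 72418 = 2^1*36209^1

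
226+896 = 1122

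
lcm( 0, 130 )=0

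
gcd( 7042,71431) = 1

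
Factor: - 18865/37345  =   - 7^2*97^ (- 1) = -49/97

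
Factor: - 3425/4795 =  - 5^1 * 7^ (-1) =- 5/7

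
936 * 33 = 30888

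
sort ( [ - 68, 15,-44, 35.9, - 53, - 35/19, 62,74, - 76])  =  [ - 76, - 68, - 53, - 44, - 35/19,  15,35.9, 62, 74]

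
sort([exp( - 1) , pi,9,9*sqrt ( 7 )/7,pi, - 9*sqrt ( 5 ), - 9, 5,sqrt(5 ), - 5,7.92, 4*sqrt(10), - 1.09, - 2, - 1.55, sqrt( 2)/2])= [ - 9*sqrt( 5), - 9,  -  5, - 2, - 1.55, - 1.09, exp( - 1 )  ,  sqrt(2)/2,sqrt(5 ),pi, pi, 9*sqrt(7) /7, 5, 7.92,  9 , 4  *sqrt(10 )]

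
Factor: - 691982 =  - 2^1*31^1* 11161^1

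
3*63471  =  190413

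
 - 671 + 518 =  - 153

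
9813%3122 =447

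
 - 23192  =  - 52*446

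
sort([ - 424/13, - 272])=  [-272, - 424/13]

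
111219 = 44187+67032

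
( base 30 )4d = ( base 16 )85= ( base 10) 133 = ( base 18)77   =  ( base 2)10000101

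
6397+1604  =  8001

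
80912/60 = 20228/15= 1348.53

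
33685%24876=8809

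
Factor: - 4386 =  - 2^1*3^1*17^1*43^1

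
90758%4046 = 1746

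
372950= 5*74590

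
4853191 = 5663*857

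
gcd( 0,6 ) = 6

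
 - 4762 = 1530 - 6292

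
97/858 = 97/858 = 0.11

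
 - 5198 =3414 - 8612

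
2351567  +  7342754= 9694321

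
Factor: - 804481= - 31^1*25951^1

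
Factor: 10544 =2^4*659^1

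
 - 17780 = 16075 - 33855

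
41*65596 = 2689436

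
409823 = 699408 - 289585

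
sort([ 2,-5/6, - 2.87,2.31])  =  [-2.87, - 5/6,2, 2.31]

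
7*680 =4760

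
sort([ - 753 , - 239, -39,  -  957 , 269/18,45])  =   [ - 957, - 753,- 239, - 39,  269/18,45]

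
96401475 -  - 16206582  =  112608057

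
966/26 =37 + 2/13  =  37.15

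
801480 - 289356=512124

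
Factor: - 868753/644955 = -3^( - 1)*5^( - 1)* 19^( - 1)*29^2*31^(- 1) * 73^( - 1) *1033^1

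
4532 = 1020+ 3512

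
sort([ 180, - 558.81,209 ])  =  [ - 558.81,180,209] 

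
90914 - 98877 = -7963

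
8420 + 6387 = 14807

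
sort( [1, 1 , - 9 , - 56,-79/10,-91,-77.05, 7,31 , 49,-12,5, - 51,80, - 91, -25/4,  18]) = [-91, - 91, - 77.05,-56,-51,-12,- 9, - 79/10,-25/4,1,1,5 , 7,18, 31,49, 80]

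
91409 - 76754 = 14655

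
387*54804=21209148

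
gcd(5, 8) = 1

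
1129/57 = 19  +  46/57=19.81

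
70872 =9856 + 61016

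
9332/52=2333/13 = 179.46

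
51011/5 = 51011/5 = 10202.20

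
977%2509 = 977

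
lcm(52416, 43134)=4140864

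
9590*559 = 5360810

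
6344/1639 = 3 +1427/1639 = 3.87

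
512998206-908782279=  - 395784073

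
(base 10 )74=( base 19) 3h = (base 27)2k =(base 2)1001010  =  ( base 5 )244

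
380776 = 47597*8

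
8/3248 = 1/406 = 0.00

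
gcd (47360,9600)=640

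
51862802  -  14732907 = 37129895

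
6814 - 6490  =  324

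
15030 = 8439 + 6591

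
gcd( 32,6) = 2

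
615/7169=615/7169 = 0.09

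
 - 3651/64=  -  58 + 61/64 = - 57.05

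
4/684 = 1/171 = 0.01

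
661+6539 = 7200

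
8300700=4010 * 2070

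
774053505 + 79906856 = 853960361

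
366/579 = 122/193 =0.63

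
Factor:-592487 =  - 7^1*53^1*  1597^1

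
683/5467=683/5467 = 0.12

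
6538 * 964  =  6302632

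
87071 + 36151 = 123222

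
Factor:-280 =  - 2^3*5^1*7^1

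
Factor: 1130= 2^1 * 5^1*113^1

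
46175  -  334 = 45841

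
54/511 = 54/511 = 0.11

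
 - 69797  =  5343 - 75140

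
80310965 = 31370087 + 48940878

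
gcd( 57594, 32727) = 3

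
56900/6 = 28450/3 =9483.33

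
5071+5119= 10190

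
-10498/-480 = 5249/240= 21.87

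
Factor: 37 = 37^1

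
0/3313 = 0 =0.00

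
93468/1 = 93468 = 93468.00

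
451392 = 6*75232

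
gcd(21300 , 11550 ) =150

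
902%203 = 90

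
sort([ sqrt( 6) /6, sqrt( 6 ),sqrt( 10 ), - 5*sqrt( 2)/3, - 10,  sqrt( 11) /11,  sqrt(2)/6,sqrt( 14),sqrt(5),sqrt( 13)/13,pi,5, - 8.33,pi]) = [ - 10, - 8.33, -5*sqrt( 2) /3,sqrt( 2)/6, sqrt( 13 ) /13 , sqrt( 11 ) /11,sqrt( 6 ) /6, sqrt( 5), sqrt( 6 ), pi,  pi,sqrt(10),  sqrt (14 ) , 5 ] 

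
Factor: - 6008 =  - 2^3*751^1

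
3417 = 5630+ - 2213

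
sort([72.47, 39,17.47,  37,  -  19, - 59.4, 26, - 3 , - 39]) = [  -  59.4, - 39, - 19, - 3, 17.47, 26, 37, 39, 72.47 ] 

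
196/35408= 49/8852 = 0.01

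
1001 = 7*143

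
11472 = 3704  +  7768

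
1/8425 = 1/8425 = 0.00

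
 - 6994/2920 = - 3 + 883/1460  =  - 2.40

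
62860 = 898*70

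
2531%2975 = 2531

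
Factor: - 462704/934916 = -2^2*11^2 * 37^( - 1)*  239^1*6317^( - 1)= -115676/233729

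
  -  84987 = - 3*28329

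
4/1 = 4 = 4.00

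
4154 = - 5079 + 9233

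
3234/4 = 1617/2 =808.50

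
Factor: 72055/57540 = 14411/11508 = 2^( - 2 ) * 3^(-1 )  *  7^(-1 )*137^(-1)*14411^1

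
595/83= 595/83 = 7.17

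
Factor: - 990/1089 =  - 10/11= -2^1*5^1 * 11^(  -  1 ) 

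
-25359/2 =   -  25359/2 = - 12679.50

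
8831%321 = 164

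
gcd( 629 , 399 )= 1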